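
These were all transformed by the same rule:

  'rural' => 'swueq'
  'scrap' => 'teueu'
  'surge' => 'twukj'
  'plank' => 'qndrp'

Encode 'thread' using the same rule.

Each letter shifts forward by (position + 1), i.e. 1, 2, 3, … — the shift grows by one for each successive letter.
For thread: t+1=u, h+2=j, r+3=u, e+4=i, a+5=f, d+6=j.

ujuifj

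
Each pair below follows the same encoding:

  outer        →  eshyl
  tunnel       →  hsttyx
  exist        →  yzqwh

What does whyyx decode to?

o(14)→e(4) and u(20)→s(18) fit y≡11x+6 (mod 26); the inverse of 11 mod 26 is 19. This is an affine cipher: with a=0,…,z=25, each position x becomes (11x+6) mod 26.
Undoing it on whyyx: w(22)→19·(22−6)≡18=s; h(7)→19·(7−6)≡19=t; y(24)→19·(24−6)≡4=e; y(24)→19·(24−6)≡4=e; x(23)→19·(23−6)≡11=l (all mod 26).

steel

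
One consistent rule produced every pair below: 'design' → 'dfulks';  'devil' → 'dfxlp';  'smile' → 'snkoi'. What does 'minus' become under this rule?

mjpxw

In design: d→d is +0, e→f is +1, s→u is +2, i→l is +3 — the shift increases by 1 each position. The shift increases by 1 at each position, starting from +0: 0, 1, 2, ….
For minus: m+0=m, i+1=j, n+2=p, u+3=x, s+4=w.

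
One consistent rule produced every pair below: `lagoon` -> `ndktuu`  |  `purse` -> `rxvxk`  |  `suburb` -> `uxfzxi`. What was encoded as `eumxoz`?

crisis

In lagoon: l→n is +2, a→d is +3, g→k is +4, o→t is +5 — the shift increases by 1 each position. Letter i (0-indexed) is shifted by i+2, so successive shifts are 2, 3, 4, ….
Reversing it on eumxoz: e−2=c, u−3=r, m−4=i, x−5=s, o−6=i, z−7=s.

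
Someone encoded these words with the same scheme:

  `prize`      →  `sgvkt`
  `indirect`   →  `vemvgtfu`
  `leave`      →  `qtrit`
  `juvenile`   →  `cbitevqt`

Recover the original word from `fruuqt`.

p(15)→s(18) and r(17)→g(6) fit y≡7x+17 (mod 26); the inverse of 7 mod 26 is 15. Treating letters as 0–25, the rule is x ↦ 7x + 17 (mod 26).
Reversing it on fruuqt: f(5)→15·(5−17)≡2=c; r(17)→15·(17−17)≡0=a; u(20)→15·(20−17)≡19=t; u(20)→15·(20−17)≡19=t; q(16)→15·(16−17)≡11=l; t(19)→15·(19−17)≡4=e (all mod 26).

cattle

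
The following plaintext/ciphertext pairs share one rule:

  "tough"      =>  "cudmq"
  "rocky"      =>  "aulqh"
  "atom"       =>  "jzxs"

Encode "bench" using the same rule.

kkwiq

Shifts by position in tough: pos 0: t→c (+9), pos 1: o→u (+6), pos 2: u→d (+9), pos 3: g→m (+6) — repeating every 2. It's a Vigenère-style cipher with numeric key [9,6]: position i shifts by key[i mod 2].
Applying it to bench: b+9=k, e+6=k, n+9=w, c+6=i, h+9=q.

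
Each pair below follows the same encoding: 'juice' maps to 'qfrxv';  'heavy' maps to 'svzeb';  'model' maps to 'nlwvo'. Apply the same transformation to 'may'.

Each pair mirrors across the alphabet (j↔q, u↔f, i↔r): positions sum to 25. Letters are reflected about the middle of the alphabet (position → 25−position): Atbash.
Applying it to may: m↔n, a↔z, y↔b.

nzb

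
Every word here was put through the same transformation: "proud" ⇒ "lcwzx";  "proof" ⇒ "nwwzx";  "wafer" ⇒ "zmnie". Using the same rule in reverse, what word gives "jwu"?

The output letters match the input read backwards, each shifted +8: proud reversed is duorp. Read the word backwards and shift each letter +8.
Decoding jwu: shift back: j−8=b, w−8=o, u−8=m → bom; then reverse → mob.

mob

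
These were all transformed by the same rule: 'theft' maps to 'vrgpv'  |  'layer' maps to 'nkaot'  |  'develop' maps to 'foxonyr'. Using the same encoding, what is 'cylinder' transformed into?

einspngb

Shifts by position in theft: pos 0: t→v (+2), pos 1: h→r (+10), pos 2: e→g (+2), pos 3: f→p (+10) — repeating every 2. A repeating key of period 2 is used — shifts +2, +10 over and over.
Applying it to cylinder: c+2=e, y+10=i, l+2=n, i+10=s, n+2=p, d+10=n, e+2=g, r+10=b.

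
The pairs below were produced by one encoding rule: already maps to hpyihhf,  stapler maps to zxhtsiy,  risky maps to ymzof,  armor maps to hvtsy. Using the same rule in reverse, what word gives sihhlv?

leader

Shifts by position in already: pos 0: a→h (+7), pos 1: l→p (+4), pos 2: r→y (+7), pos 3: e→i (+4) — repeating every 2. It's a Vigenère-style cipher with numeric key [7,4]: position i shifts by key[i mod 2].
Decoding sihhlv: s−7=l, i−4=e, h−7=a, h−4=d, l−7=e, v−4=r.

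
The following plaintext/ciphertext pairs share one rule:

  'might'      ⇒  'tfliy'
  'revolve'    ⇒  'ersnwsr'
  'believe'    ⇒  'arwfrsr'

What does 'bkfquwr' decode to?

spindle

m(12)→t(19) and i(8)→f(5) fit y≡23x+3 (mod 26); the inverse of 23 mod 26 is 17. Treating letters as 0–25, the rule is x ↦ 23x + 3 (mod 26).
Decoding bkfquwr: b(1)→17·(1−3)≡18=s; k(10)→17·(10−3)≡15=p; f(5)→17·(5−3)≡8=i; q(16)→17·(16−3)≡13=n; u(20)→17·(20−3)≡3=d; w(22)→17·(22−3)≡11=l; r(17)→17·(17−3)≡4=e (all mod 26).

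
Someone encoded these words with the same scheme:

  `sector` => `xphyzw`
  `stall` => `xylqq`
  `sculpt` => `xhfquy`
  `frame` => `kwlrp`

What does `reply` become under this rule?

Two shifts are in play — +11 for a/e/i/o/u, +5 for every other letter.
On reply: r(cons)+5=w, e(vowel)+11=p, p(cons)+5=u, l(cons)+5=q, y(cons)+5=d.

wpuqd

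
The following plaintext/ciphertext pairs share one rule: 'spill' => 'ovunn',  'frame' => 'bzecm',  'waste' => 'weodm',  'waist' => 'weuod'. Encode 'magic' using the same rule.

s(18)→o(14) and p(15)→v(21) fit y≡15x+4 (mod 26); the inverse of 15 mod 26 is 7. Each letter's alphabet position (a=0..z=25) is mapped through 15·x+4 mod 26 — an affine cipher.
Applying it to magic: m(12)→15·12+4≡2=c; a(0)→15·0+4≡4=e; g(6)→15·6+4≡16=q; i(8)→15·8+4≡20=u; c(2)→15·2+4≡8=i (all mod 26).

cequi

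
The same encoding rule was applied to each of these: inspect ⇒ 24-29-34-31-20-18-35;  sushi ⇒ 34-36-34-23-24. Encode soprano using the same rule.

i is letter #9 and maps to 24: an offset of 15. The number is (letter's place in the alphabet, a=1) + 15.
On soprano: s=19→34, o=15→30, p=16→31, r=18→33, a=1→16, n=14→29, o=15→30.

34-30-31-33-16-29-30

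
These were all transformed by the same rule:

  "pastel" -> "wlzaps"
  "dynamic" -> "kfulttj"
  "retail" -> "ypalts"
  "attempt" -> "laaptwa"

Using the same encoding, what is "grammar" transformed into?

The shift depends on letter class: consonant p→w is +7, but vowel a→l is +11. Vowels shift forward by 11 and consonants shift forward by 7.
On grammar: g(cons)+7=n, r(cons)+7=y, a(vowel)+11=l, m(cons)+7=t, m(cons)+7=t, a(vowel)+11=l, r(cons)+7=y.

nylttly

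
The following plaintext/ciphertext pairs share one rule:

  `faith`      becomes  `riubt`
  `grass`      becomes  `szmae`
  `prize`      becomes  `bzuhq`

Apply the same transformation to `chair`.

A repeating key of period 2 is used — shifts +12, +8 over and over.
On chair: c+12=o, h+8=p, a+12=m, i+8=q, r+12=d.

opmqd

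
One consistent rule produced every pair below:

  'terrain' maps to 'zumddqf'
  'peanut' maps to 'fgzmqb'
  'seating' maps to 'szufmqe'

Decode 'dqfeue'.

Two steps: reverse the string, then apply a Caesar shift of +12.
Undoing it on dqfeue: shift back: d−12=r, q−12=e, f−12=t, e−12=s, u−12=i, e−12=s → retsis; then reverse → sister.

sister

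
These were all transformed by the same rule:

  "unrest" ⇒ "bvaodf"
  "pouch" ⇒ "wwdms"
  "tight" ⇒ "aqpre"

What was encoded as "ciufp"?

Each letter shifts forward by (position + 7), i.e. 7, 8, 9, … — the shift grows by one for each successive letter.
Undoing it on ciufp: c−7=v, i−8=a, u−9=l, f−10=v, p−11=e.

valve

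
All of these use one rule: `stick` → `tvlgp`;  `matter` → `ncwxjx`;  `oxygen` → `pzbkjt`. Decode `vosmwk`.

Each letter shifts forward by (position + 1), i.e. 1, 2, 3, … — the shift grows by one for each successive letter.
Reversing it on vosmwk: v−1=u, o−2=m, s−3=p, m−4=i, w−5=r, k−6=e.

umpire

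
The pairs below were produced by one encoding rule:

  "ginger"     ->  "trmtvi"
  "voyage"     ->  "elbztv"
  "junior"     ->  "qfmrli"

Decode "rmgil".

Each pair mirrors across the alphabet (g↔t, i↔r, n↔m): positions sum to 25. This is the alphabet-reversal cipher (Atbash): a becomes z, b becomes y, etc.
Decoding rmgil: r↔i, m↔n, g↔t, i↔r, l↔o.

intro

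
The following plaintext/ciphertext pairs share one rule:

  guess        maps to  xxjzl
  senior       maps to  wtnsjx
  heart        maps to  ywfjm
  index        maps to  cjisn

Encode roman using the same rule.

sfrtw

The output letters match the input read backwards, each shifted +5: guess reversed is sseug. The word is reversed, then every letter is shifted forward by 5.
For roman: reverse → namor; then shift: n+5=s, a+5=f, m+5=r, o+5=t, r+5=w.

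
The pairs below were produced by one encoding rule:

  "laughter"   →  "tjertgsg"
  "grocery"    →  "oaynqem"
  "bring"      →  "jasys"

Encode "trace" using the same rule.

baknq

In laughter: l→t is +8, a→j is +9, u→e is +10, g→r is +11 — the shift increases by 1 each position. Each letter shifts forward by (position + 8), i.e. 8, 9, 10, … — the shift grows by one for each successive letter.
For trace: t+8=b, r+9=a, a+10=k, c+11=n, e+12=q.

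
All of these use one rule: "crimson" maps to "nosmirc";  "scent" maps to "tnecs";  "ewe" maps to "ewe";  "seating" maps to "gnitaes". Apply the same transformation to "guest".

tseug

The word is simply reversed.
For guest: reverse → tseug.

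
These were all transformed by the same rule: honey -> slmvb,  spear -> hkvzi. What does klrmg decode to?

Each pair mirrors across the alphabet (h↔s, o↔l, n↔m): positions sum to 25. This is the alphabet-reversal cipher (Atbash): a becomes z, b becomes y, etc.
Reversing it on klrmg: k↔p, l↔o, r↔i, m↔n, g↔t.

point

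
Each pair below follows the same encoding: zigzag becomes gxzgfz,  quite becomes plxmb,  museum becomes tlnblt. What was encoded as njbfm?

z(25)→g(6) and i(8)→x(23) fit y≡25x+5 (mod 26); the inverse of 25 mod 26 is 25. Each letter's alphabet position (a=0..z=25) is mapped through 25·x+5 mod 26 — an affine cipher.
Decoding njbfm: n(13)→25·(13−5)≡18=s; j(9)→25·(9−5)≡22=w; b(1)→25·(1−5)≡4=e; f(5)→25·(5−5)≡0=a; m(12)→25·(12−5)≡19=t (all mod 26).

sweat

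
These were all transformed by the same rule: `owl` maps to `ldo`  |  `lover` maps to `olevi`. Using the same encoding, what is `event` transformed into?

This is the alphabet-reversal cipher (Atbash): a becomes z, b becomes y, etc.
For event: e↔v, v↔e, e↔v, n↔m, t↔g.

vevmg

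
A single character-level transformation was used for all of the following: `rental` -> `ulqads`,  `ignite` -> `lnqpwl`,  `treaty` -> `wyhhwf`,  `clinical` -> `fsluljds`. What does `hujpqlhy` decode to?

Shifts by position in rental: pos 0: r→u (+3), pos 1: e→l (+7), pos 2: n→q (+3), pos 3: t→a (+7) — repeating every 2. It's a Vigenère-style cipher with numeric key [3,7]: position i shifts by key[i mod 2].
Undoing it on hujpqlhy: h−3=e, u−7=n, j−3=g, p−7=i, q−3=n, l−7=e, h−3=e, y−7=r.

engineer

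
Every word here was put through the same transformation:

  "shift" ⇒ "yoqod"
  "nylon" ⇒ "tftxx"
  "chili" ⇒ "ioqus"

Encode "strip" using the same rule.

In shift: s→y is +6, h→o is +7, i→q is +8, f→o is +9 — the shift increases by 1 each position. Letter i (0-indexed) is shifted by i+6, so successive shifts are 6, 7, 8, ….
On strip: s+6=y, t+7=a, r+8=z, i+9=r, p+10=z.

yazrz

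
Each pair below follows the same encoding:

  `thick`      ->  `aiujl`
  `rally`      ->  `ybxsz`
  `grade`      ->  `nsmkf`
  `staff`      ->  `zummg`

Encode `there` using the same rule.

Shifts by position in thick: pos 0: t→a (+7), pos 1: h→i (+1), pos 2: i→u (+12), pos 3: c→j (+7), pos 4: k→l (+1) — repeating every 3. It's a Vigenère-style cipher with numeric key [7,1,12]: position i shifts by key[i mod 3].
On there: t+7=a, h+1=i, e+12=q, r+7=y, e+1=f.

aiqyf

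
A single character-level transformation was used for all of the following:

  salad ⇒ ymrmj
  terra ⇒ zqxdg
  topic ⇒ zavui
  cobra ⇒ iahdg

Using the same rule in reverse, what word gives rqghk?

leave

Shifts by position in salad: pos 0: s→y (+6), pos 1: a→m (+12), pos 2: l→r (+6), pos 3: a→m (+12) — repeating every 2. It's a Vigenère-style cipher with numeric key [6,12]: position i shifts by key[i mod 2].
Decoding rqghk: r−6=l, q−12=e, g−6=a, h−12=v, k−6=e.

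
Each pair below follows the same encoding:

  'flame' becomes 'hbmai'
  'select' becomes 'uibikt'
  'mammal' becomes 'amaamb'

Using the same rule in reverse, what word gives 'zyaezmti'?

f(5)→h(7) and l(11)→b(1) fit y≡25x+12 (mod 26); the inverse of 25 mod 26 is 25. Treating letters as 0–25, the rule is x ↦ 25x + 12 (mod 26).
Decoding zyaezmti: z(25)→25·(25−12)≡13=n; y(24)→25·(24−12)≡14=o; a(0)→25·(0−12)≡12=m; e(4)→25·(4−12)≡8=i; z(25)→25·(25−12)≡13=n; m(12)→25·(12−12)≡0=a; t(19)→25·(19−12)≡19=t; i(8)→25·(8−12)≡4=e (all mod 26).

nominate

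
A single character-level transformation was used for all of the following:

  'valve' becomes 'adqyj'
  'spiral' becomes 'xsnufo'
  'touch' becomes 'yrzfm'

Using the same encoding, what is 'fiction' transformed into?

Shifts by position in valve: pos 0: v→a (+5), pos 1: a→d (+3), pos 2: l→q (+5), pos 3: v→y (+3) — repeating every 2. The shifts repeat in a cycle of length 2: positions 0,1,… shift by +5, +3, then the pattern repeats.
On fiction: f+5=k, i+3=l, c+5=h, t+3=w, i+5=n, o+3=r, n+5=s.

klhwnrs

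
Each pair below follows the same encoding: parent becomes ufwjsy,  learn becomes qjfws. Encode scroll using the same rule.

Compare letters: p→u is +5, a→f is +5, r→w is +5 — a constant shift. Every letter moves 5 places later in the alphabet, wrapping around z→a.
Applying it to scroll: s+5=x, c+5=h, r+5=w, o+5=t, l+5=q, l+5=q.

xhwtqq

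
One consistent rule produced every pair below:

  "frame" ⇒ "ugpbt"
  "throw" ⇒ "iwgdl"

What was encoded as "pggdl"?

arrow

Compare letters: f→u is +15, r→g is +15, a→p is +15 — a constant shift. It's a constant shift of +15 (ROT15).
Decoding pggdl: p−15=a, g−15=r, g−15=r, d−15=o, l−15=w.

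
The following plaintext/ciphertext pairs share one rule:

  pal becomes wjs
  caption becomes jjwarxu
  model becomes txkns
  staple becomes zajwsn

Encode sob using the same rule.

The shift depends on letter class: consonant p→w is +7, but vowel a→j is +9. The rule splits by letter class: vowels +9, consonants +7.
Applying it to sob: s(cons)+7=z, o(vowel)+9=x, b(cons)+7=i.

zxi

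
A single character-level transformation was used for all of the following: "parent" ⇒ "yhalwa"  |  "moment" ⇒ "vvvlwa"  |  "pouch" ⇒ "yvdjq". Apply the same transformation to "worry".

Shifts by position in parent: pos 0: p→y (+9), pos 1: a→h (+7), pos 2: r→a (+9), pos 3: e→l (+7) — repeating every 2. It's a Vigenère-style cipher with numeric key [9,7]: position i shifts by key[i mod 2].
For worry: w+9=f, o+7=v, r+9=a, r+7=y, y+9=h.

fvayh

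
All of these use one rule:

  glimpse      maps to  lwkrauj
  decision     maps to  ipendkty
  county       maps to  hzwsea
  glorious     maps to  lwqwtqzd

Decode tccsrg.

orange

Shifts by position in glimpse: pos 0: g→l (+5), pos 1: l→w (+11), pos 2: i→k (+2), pos 3: m→r (+5), pos 4: p→a (+11), pos 5: s→u (+2) — repeating every 3. The shifts repeat in a cycle of length 3: positions 0,1,… shift by +5, +11, +2, then the pattern repeats.
Undoing it on tccsrg: t−5=o, c−11=r, c−2=a, s−5=n, r−11=g, g−2=e.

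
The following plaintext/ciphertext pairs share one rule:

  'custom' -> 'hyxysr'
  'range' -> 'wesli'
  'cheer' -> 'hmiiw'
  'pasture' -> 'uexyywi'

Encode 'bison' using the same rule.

gmxss

Two shifts are in play — +4 for a/e/i/o/u, +5 for every other letter.
On bison: b(cons)+5=g, i(vowel)+4=m, s(cons)+5=x, o(vowel)+4=s, n(cons)+5=s.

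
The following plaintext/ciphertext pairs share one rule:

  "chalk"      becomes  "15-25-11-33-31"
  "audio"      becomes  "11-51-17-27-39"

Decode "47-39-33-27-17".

solid

c(#3)→15 and h(#8)→25: differences scale by 2, so n = 2·pos + 9. With a=1..z=26, the number is 2·pos + 9.
Undoing it on 47-39-33-27-17: 47→(47−9)÷2=19=s, 39→(39−9)÷2=15=o, 33→(33−9)÷2=12=l, 27→(27−9)÷2=9=i, 17→(17−9)÷2=4=d.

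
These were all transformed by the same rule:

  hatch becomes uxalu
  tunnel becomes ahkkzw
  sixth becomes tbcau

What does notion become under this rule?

h(7)→u(20) and a(0)→x(23) fit y≡7x+23 (mod 26); the inverse of 7 mod 26 is 15. Treating letters as 0–25, the rule is x ↦ 7x + 23 (mod 26).
On notion: n(13)→7·13+23≡10=k; o(14)→7·14+23≡17=r; t(19)→7·19+23≡0=a; i(8)→7·8+23≡1=b; o(14)→7·14+23≡17=r; n(13)→7·13+23≡10=k (all mod 26).

krabrk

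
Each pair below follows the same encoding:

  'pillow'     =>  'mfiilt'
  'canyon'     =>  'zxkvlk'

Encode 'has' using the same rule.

Compare letters: p→m is +23, i→f is +23, l→i is +23 — a constant shift. Every letter moves 23 places later in the alphabet, wrapping around z→a.
On has: h+23=e, a+23=x, s+23=p.

exp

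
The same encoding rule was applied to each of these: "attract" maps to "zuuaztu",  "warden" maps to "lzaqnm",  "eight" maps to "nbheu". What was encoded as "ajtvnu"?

a(0)→z(25) and t(19)→u(20) fit y≡23x+25 (mod 26); the inverse of 23 mod 26 is 17. Each letter's alphabet position (a=0..z=25) is mapped through 23·x+25 mod 26 — an affine cipher.
Reversing it on ajtvnu: a(0)→17·(0−25)≡17=r; j(9)→17·(9−25)≡14=o; t(19)→17·(19−25)≡2=c; v(21)→17·(21−25)≡10=k; n(13)→17·(13−25)≡4=e; u(20)→17·(20−25)≡19=t (all mod 26).

rocket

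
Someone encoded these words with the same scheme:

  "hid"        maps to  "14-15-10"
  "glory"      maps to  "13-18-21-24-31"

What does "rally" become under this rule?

24-7-18-18-31

h is letter #8 and maps to 14: an offset of 6. Letters become their 1-based position plus 6 (so a→7, b→8, …).
For rally: r=18→24, a=1→7, l=12→18, l=12→18, y=25→31.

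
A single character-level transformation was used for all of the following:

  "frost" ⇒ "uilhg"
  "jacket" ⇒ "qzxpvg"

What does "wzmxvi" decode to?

This is the alphabet-reversal cipher (Atbash): a becomes z, b becomes y, etc.
Reversing it on wzmxvi: w↔d, z↔a, m↔n, x↔c, v↔e, i↔r.

dancer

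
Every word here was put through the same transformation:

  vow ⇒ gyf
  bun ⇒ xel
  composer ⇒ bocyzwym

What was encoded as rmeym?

couch

The output letters match the input read backwards, each shifted +10: vow reversed is wov. The word is reversed, then every letter is shifted forward by 10.
Undoing it on rmeym: shift back: r−10=h, m−10=c, e−10=u, y−10=o, m−10=c → hcuoc; then reverse → couch.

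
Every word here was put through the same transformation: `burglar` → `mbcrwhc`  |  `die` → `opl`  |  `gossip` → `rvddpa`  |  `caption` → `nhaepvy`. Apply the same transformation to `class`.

nwhdd

The rule splits by letter class: vowels +7, consonants +11.
For class: c(cons)+11=n, l(cons)+11=w, a(vowel)+7=h, s(cons)+11=d, s(cons)+11=d.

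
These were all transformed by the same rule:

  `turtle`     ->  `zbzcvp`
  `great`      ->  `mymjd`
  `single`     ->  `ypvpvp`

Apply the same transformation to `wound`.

Each letter shifts forward by (position + 6), i.e. 6, 7, 8, … — the shift grows by one for each successive letter.
Applying it to wound: w+6=c, o+7=v, u+8=c, n+9=w, d+10=n.

cvcwn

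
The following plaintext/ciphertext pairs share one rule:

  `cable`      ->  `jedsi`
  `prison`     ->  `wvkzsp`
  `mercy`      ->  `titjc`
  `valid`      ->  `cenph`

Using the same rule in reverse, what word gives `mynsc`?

fully

Shifts by position in cable: pos 0: c→j (+7), pos 1: a→e (+4), pos 2: b→d (+2), pos 3: l→s (+7), pos 4: e→i (+4) — repeating every 3. The shifts repeat in a cycle of length 3: positions 0,1,… shift by +7, +4, +2, then the pattern repeats.
Decoding mynsc: m−7=f, y−4=u, n−2=l, s−7=l, c−4=y.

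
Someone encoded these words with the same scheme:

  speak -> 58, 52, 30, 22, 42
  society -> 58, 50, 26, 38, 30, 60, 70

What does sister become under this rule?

58, 38, 58, 60, 30, 56

s(#19)→58 and p(#16)→52: differences scale by 2, so n = 2·pos + 20. With a=1..z=26, the number is 2·pos + 20.
On sister: s=19→58, i=9→38, s=19→58, t=20→60, e=5→30, r=18→56.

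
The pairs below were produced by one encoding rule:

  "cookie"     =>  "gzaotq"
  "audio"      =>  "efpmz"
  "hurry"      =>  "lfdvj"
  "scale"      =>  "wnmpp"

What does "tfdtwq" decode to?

purple

Shifts by position in cookie: pos 0: c→g (+4), pos 1: o→z (+11), pos 2: o→a (+12), pos 3: k→o (+4), pos 4: i→t (+11), pos 5: e→q (+12) — repeating every 3. The shifts repeat in a cycle of length 3: positions 0,1,… shift by +4, +11, +12, then the pattern repeats.
Decoding tfdtwq: t−4=p, f−11=u, d−12=r, t−4=p, w−11=l, q−12=e.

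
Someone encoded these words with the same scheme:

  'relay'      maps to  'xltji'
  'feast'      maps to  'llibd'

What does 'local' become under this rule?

rvkjv

In relay: r→x is +6, e→l is +7, l→t is +8, a→j is +9 — the shift increases by 1 each position. Each letter shifts forward by (position + 6), i.e. 6, 7, 8, … — the shift grows by one for each successive letter.
For local: l+6=r, o+7=v, c+8=k, a+9=j, l+10=v.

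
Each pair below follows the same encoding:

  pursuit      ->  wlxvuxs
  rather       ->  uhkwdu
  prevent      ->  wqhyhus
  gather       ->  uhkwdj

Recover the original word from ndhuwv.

streak

The output letters match the input read backwards, each shifted +3: pursuit reversed is tiusrup. Read the word backwards and shift each letter +3.
Decoding ndhuwv: shift back: n−3=k, d−3=a, h−3=e, u−3=r, w−3=t, v−3=s → kaerts; then reverse → streak.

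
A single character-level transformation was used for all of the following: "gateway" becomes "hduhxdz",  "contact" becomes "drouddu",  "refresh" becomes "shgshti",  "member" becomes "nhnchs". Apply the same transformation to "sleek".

tmhhl

The shift depends on letter class: consonant g→h is +1, but vowel a→d is +3. Two shifts are in play — +3 for a/e/i/o/u, +1 for every other letter.
Applying it to sleek: s(cons)+1=t, l(cons)+1=m, e(vowel)+3=h, e(vowel)+3=h, k(cons)+1=l.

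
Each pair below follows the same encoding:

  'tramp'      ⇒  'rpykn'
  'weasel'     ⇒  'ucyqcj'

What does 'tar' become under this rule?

Compare letters: t→r is +24, r→p is +24, a→y is +24 — a constant shift. This is a Caesar cipher with shift 24.
On tar: t+24=r, a+24=y, r+24=p.

ryp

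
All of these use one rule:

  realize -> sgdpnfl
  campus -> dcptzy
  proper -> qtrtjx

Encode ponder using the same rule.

In realize: r→s is +1, e→g is +2, a→d is +3, l→p is +4 — the shift increases by 1 each position. Letter i (0-indexed) is shifted by i+1, so successive shifts are 1, 2, 3, ….
Applying it to ponder: p+1=q, o+2=q, n+3=q, d+4=h, e+5=j, r+6=x.

qqqhjx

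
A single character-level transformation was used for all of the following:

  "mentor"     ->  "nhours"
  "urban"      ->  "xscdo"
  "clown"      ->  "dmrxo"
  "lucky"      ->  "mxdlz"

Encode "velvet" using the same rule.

Two shifts are in play — +3 for a/e/i/o/u, +1 for every other letter.
For velvet: v(cons)+1=w, e(vowel)+3=h, l(cons)+1=m, v(cons)+1=w, e(vowel)+3=h, t(cons)+1=u.

whmwhu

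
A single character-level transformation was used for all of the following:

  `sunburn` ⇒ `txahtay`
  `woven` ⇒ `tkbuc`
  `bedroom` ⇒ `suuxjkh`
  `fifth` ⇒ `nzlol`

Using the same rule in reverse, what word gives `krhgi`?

cable

The output letters match the input read backwards, each shifted +6: sunburn reversed is nrubnus. The word is reversed, then every letter is shifted forward by 6.
Reversing it on krhgi: shift back: k−6=e, r−6=l, h−6=b, g−6=a, i−6=c → elbac; then reverse → cable.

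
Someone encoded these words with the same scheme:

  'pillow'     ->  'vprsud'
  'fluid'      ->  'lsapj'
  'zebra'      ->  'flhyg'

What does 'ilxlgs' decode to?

A repeating key of period 2 is used — shifts +6, +7 over and over.
Undoing it on ilxlgs: i−6=c, l−7=e, x−6=r, l−7=e, g−6=a, s−7=l.

cereal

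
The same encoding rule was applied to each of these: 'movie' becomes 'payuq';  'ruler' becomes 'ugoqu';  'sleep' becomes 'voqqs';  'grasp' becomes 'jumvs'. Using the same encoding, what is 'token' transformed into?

The shift depends on letter class: consonant m→p is +3, but vowel o→a is +12. Two shifts are in play — +12 for a/e/i/o/u, +3 for every other letter.
Applying it to token: t(cons)+3=w, o(vowel)+12=a, k(cons)+3=n, e(vowel)+12=q, n(cons)+3=q.

wanqq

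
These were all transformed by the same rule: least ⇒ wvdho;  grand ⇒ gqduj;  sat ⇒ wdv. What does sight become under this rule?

The word is reversed, then every letter is shifted forward by 3.
For sight: reverse → thgis; then shift: t+3=w, h+3=k, g+3=j, i+3=l, s+3=v.

wkjlv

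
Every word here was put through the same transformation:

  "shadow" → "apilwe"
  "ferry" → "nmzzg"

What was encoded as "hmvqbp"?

zenith

Compare letters: s→a is +8, h→p is +8, a→i is +8 — a constant shift. This is a Caesar cipher with shift 8.
Decoding hmvqbp: h−8=z, m−8=e, v−8=n, q−8=i, b−8=t, p−8=h.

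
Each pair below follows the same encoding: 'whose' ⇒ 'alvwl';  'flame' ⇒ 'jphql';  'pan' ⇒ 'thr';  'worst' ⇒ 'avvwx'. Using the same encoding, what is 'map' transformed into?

qht

The shift depends on letter class: consonant w→a is +4, but vowel o→v is +7. Vowels shift forward by 7 and consonants shift forward by 4.
Applying it to map: m(cons)+4=q, a(vowel)+7=h, p(cons)+4=t.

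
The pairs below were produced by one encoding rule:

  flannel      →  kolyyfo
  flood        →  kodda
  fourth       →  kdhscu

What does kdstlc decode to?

format

f(5)→k(10) and l(11)→o(14) fit y≡5x+11 (mod 26); the inverse of 5 mod 26 is 21. Each letter's alphabet position (a=0..z=25) is mapped through 5·x+11 mod 26 — an affine cipher.
Reversing it on kdstlc: k(10)→21·(10−11)≡5=f; d(3)→21·(3−11)≡14=o; s(18)→21·(18−11)≡17=r; t(19)→21·(19−11)≡12=m; l(11)→21·(11−11)≡0=a; c(2)→21·(2−11)≡19=t (all mod 26).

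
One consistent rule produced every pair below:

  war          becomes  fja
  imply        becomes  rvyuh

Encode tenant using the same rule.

It's a constant shift of +9 (ROT9).
Applying it to tenant: t+9=c, e+9=n, n+9=w, a+9=j, n+9=w, t+9=c.

cnwjwc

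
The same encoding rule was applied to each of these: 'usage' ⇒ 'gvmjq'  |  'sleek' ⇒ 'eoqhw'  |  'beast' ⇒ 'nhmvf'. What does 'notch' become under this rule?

Shifts by position in usage: pos 0: u→g (+12), pos 1: s→v (+3), pos 2: a→m (+12), pos 3: g→j (+3) — repeating every 2. A repeating key of period 2 is used — shifts +12, +3 over and over.
For notch: n+12=z, o+3=r, t+12=f, c+3=f, h+12=t.

zrfft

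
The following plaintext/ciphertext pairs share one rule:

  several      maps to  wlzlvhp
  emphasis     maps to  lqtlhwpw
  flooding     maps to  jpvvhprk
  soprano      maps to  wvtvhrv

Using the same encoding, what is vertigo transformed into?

Two shifts are in play — +7 for a/e/i/o/u, +4 for every other letter.
For vertigo: v(cons)+4=z, e(vowel)+7=l, r(cons)+4=v, t(cons)+4=x, i(vowel)+7=p, g(cons)+4=k, o(vowel)+7=v.

zlvxpkv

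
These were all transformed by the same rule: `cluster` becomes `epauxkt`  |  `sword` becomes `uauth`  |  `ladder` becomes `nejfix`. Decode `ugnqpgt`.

scholar

Shifts by position in cluster: pos 0: c→e (+2), pos 1: l→p (+4), pos 2: u→a (+6), pos 3: s→u (+2), pos 4: t→x (+4), pos 5: e→k (+6) — repeating every 3. A repeating key of period 3 is used — shifts +2, +4, +6 over and over.
Decoding ugnqpgt: u−2=s, g−4=c, n−6=h, q−2=o, p−4=l, g−6=a, t−2=r.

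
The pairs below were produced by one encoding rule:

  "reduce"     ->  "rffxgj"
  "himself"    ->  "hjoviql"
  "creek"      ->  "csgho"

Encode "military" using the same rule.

mjnlxfxf

Each letter shifts forward by its position index (0, 1, 2, …) — the shift grows by one for each successive letter.
Applying it to military: m+0=m, i+1=j, l+2=n, i+3=l, t+4=x, a+5=f, r+6=x, y+7=f.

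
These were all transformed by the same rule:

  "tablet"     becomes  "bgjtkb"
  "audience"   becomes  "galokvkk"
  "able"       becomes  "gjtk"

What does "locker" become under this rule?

The shift depends on letter class: consonant t→b is +8, but vowel a→g is +6. The rule splits by letter class: vowels +6, consonants +8.
On locker: l(cons)+8=t, o(vowel)+6=u, c(cons)+8=k, k(cons)+8=s, e(vowel)+6=k, r(cons)+8=z.

tukskz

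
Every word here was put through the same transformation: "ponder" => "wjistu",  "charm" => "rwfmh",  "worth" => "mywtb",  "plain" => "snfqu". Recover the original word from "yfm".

Two steps: reverse the string, then apply a Caesar shift of +5.
Decoding yfm: shift back: y−5=t, f−5=a, m−5=h → tah; then reverse → hat.

hat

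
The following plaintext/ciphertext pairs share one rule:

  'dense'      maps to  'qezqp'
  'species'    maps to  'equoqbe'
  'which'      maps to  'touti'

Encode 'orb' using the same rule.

The output letters match the input read backwards, each shifted +12: dense reversed is esned. The word is reversed, then every letter is shifted forward by 12.
Applying it to orb: reverse → bro; then shift: b+12=n, r+12=d, o+12=a.

nda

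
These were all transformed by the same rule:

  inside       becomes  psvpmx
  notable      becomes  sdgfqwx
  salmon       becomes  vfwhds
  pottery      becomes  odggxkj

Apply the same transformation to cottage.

bdggftx

i(8)→p(15) and n(13)→s(18) fit y≡11x+5 (mod 26); the inverse of 11 mod 26 is 19. This is an affine cipher: with a=0,…,z=25, each position x becomes (11x+5) mod 26.
Applying it to cottage: c(2)→11·2+5≡1=b; o(14)→11·14+5≡3=d; t(19)→11·19+5≡6=g; t(19)→11·19+5≡6=g; a(0)→11·0+5≡5=f; g(6)→11·6+5≡19=t; e(4)→11·4+5≡23=x (all mod 26).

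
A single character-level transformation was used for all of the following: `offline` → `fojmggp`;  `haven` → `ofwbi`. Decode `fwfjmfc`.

believe

The output letters match the input read backwards, each shifted +1: offline reversed is enilffo. Read the word backwards and shift each letter +1.
Decoding fwfjmfc: shift back: f−1=e, w−1=v, f−1=e, j−1=i, m−1=l, f−1=e, c−1=b → eveileb; then reverse → believe.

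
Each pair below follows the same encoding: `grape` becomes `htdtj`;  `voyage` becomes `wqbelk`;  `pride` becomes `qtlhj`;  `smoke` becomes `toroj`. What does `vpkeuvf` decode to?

unhappy

Letter i (0-indexed) is shifted by i+1, so successive shifts are 1, 2, 3, ….
Undoing it on vpkeuvf: v−1=u, p−2=n, k−3=h, e−4=a, u−5=p, v−6=p, f−7=y.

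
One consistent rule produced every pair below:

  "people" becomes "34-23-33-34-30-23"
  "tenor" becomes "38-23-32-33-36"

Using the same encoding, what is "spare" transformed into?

37-34-19-36-23

Letters become their 1-based position plus 18 (so a→19, b→20, …).
For spare: s=19→37, p=16→34, a=1→19, r=18→36, e=5→23.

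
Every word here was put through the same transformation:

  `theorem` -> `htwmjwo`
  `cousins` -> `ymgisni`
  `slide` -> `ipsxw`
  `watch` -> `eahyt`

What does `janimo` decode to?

ransom

t(19)→h(7) and h(7)→t(19) fit y≡25x+0 (mod 26); the inverse of 25 mod 26 is 25. This is an affine cipher: with a=0,…,z=25, each position x becomes (25x+0) mod 26.
Reversing it on janimo: j(9)→25·(9−0)≡17=r; a(0)→25·(0−0)≡0=a; n(13)→25·(13−0)≡13=n; i(8)→25·(8−0)≡18=s; m(12)→25·(12−0)≡14=o; o(14)→25·(14−0)≡12=m (all mod 26).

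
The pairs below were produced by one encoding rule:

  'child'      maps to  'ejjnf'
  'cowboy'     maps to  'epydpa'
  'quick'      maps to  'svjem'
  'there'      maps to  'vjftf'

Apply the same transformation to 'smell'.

The shift depends on letter class: consonant c→e is +2, but vowel i→j is +1. The rule splits by letter class: vowels +1, consonants +2.
Applying it to smell: s(cons)+2=u, m(cons)+2=o, e(vowel)+1=f, l(cons)+2=n, l(cons)+2=n.

uofnn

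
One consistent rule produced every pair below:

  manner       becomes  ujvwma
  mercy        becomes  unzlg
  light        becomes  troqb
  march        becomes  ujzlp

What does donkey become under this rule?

lxvtmh

Shifts by position in manner: pos 0: m→u (+8), pos 1: a→j (+9), pos 2: n→v (+8), pos 3: n→w (+9) — repeating every 2. A repeating key of period 2 is used — shifts +8, +9 over and over.
For donkey: d+8=l, o+9=x, n+8=v, k+9=t, e+8=m, y+9=h.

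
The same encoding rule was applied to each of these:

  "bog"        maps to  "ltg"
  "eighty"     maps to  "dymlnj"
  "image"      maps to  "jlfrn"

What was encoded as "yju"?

pet

The output letters match the input read backwards, each shifted +5: bog reversed is gob. The word is reversed, then every letter is shifted forward by 5.
Reversing it on yju: shift back: y−5=t, j−5=e, u−5=p → tep; then reverse → pet.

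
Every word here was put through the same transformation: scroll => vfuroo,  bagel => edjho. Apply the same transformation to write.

Compare letters: s→v is +3, c→f is +3, r→u is +3 — a constant shift. Every letter moves 3 places later in the alphabet, wrapping around z→a.
For write: w+3=z, r+3=u, i+3=l, t+3=w, e+3=h.

zulwh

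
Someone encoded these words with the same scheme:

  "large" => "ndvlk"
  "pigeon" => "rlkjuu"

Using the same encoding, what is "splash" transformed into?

uspfyo

In large: l→n is +2, a→d is +3, r→v is +4, g→l is +5 — the shift increases by 1 each position. Each letter shifts forward by (position + 2), i.e. 2, 3, 4, … — the shift grows by one for each successive letter.
On splash: s+2=u, p+3=s, l+4=p, a+5=f, s+6=y, h+7=o.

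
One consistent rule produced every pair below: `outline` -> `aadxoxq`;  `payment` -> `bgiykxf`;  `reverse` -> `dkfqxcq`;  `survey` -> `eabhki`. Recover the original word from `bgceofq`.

passive

Shifts by position in outline: pos 0: o→a (+12), pos 1: u→a (+6), pos 2: t→d (+10), pos 3: l→x (+12), pos 4: i→o (+6), pos 5: n→x (+10) — repeating every 3. It's a Vigenère-style cipher with numeric key [12,6,10]: position i shifts by key[i mod 3].
Reversing it on bgceofq: b−12=p, g−6=a, c−10=s, e−12=s, o−6=i, f−10=v, q−12=e.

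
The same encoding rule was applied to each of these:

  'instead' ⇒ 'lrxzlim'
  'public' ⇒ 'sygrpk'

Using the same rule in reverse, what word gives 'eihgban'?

because

In instead: i→l is +3, n→r is +4, s→x is +5, t→z is +6 — the shift increases by 1 each position. Each letter shifts forward by (position + 3), i.e. 3, 4, 5, … — the shift grows by one for each successive letter.
Undoing it on eihgban: e−3=b, i−4=e, h−5=c, g−6=a, b−7=u, a−8=s, n−9=e.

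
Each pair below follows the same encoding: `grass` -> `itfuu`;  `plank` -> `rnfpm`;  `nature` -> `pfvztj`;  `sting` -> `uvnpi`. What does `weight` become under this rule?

yjnijv

The shift depends on letter class: consonant g→i is +2, but vowel a→f is +5. The rule splits by letter class: vowels +5, consonants +2.
On weight: w(cons)+2=y, e(vowel)+5=j, i(vowel)+5=n, g(cons)+2=i, h(cons)+2=j, t(cons)+2=v.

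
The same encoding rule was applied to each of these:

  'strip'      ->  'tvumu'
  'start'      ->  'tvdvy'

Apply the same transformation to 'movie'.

nqymj

In strip: s→t is +1, t→v is +2, r→u is +3, i→m is +4 — the shift increases by 1 each position. The shift increases by 1 at each position, starting from +1: 1, 2, 3, ….
For movie: m+1=n, o+2=q, v+3=y, i+4=m, e+5=j.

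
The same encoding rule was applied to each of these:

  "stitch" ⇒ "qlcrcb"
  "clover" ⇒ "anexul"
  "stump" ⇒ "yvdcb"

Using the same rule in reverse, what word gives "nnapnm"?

degree

The output letters match the input read backwards, each shifted +9: stitch reversed is hctits. The word is reversed, then every letter is shifted forward by 9.
Reversing it on nnapnm: shift back: n−9=e, n−9=e, a−9=r, p−9=g, n−9=e, m−9=d → eerged; then reverse → degree.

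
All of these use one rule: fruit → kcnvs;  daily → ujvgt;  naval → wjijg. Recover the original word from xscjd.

f(5)→k(10) and r(17)→c(2) fit y≡21x+9 (mod 26); the inverse of 21 mod 26 is 5. Each letter's alphabet position (a=0..z=25) is mapped through 21·x+9 mod 26 — an affine cipher.
Undoing it on xscjd: x(23)→5·(23−9)≡18=s; s(18)→5·(18−9)≡19=t; c(2)→5·(2−9)≡17=r; j(9)→5·(9−9)≡0=a; d(3)→5·(3−9)≡22=w (all mod 26).

straw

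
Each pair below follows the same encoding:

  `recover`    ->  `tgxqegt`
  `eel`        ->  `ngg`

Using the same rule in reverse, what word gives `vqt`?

The output letters match the input read backwards, each shifted +2: recover reversed is revocer. Two steps: reverse the string, then apply a Caesar shift of +2.
Decoding vqt: shift back: v−2=t, q−2=o, t−2=r → tor; then reverse → rot.

rot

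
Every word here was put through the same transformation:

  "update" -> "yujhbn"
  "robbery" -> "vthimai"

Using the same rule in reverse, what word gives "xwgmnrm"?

Letter i (0-indexed) is shifted by i+4, so successive shifts are 4, 5, 6, ….
Undoing it on xwgmnrm: x−4=t, w−5=r, g−6=a, m−7=f, n−8=f, r−9=i, m−10=c.

traffic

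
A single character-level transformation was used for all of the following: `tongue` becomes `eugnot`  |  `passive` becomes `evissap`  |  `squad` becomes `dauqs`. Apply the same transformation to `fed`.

def

It's just the letters in reverse order.
On fed: reverse → def.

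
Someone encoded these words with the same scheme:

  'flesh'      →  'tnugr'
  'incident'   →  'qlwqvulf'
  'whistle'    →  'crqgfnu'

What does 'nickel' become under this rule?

f(5)→t(19) and l(11)→n(13) fit y≡25x+24 (mod 26); the inverse of 25 mod 26 is 25. This is an affine cipher: with a=0,…,z=25, each position x becomes (25x+24) mod 26.
On nickel: n(13)→25·13+24≡11=l; i(8)→25·8+24≡16=q; c(2)→25·2+24≡22=w; k(10)→25·10+24≡14=o; e(4)→25·4+24≡20=u; l(11)→25·11+24≡13=n (all mod 26).

lqwoun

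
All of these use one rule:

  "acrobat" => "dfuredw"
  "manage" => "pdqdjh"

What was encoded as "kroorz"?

hollow

Compare letters: a→d is +3, c→f is +3, r→u is +3 — a constant shift. Every letter moves 3 places later in the alphabet, wrapping around z→a.
Decoding kroorz: k−3=h, r−3=o, o−3=l, o−3=l, r−3=o, z−3=w.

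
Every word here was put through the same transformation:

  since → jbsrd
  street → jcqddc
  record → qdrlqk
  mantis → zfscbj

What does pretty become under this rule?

eqdcct

s(18)→j(9) and i(8)→b(1) fit y≡19x+5 (mod 26); the inverse of 19 mod 26 is 11. Treating letters as 0–25, the rule is x ↦ 19x + 5 (mod 26).
On pretty: p(15)→19·15+5≡4=e; r(17)→19·17+5≡16=q; e(4)→19·4+5≡3=d; t(19)→19·19+5≡2=c; t(19)→19·19+5≡2=c; y(24)→19·24+5≡19=t (all mod 26).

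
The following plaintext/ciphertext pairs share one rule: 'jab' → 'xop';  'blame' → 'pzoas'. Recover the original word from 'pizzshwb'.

Compare letters: j→x is +14, a→o is +14, b→p is +14 — a constant shift. It's a constant shift of +14 (ROT14).
Reversing it on pizzshwb: p−14=b, i−14=u, z−14=l, z−14=l, s−14=e, h−14=t, w−14=i, b−14=n.

bulletin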